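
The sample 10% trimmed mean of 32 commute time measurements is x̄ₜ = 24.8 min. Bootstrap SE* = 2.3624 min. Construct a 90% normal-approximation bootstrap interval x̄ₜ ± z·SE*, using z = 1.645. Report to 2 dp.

(20.91, 28.69)

Margin = 1.645 × 2.3624 = 3.886
Interval: 24.8 ± 3.886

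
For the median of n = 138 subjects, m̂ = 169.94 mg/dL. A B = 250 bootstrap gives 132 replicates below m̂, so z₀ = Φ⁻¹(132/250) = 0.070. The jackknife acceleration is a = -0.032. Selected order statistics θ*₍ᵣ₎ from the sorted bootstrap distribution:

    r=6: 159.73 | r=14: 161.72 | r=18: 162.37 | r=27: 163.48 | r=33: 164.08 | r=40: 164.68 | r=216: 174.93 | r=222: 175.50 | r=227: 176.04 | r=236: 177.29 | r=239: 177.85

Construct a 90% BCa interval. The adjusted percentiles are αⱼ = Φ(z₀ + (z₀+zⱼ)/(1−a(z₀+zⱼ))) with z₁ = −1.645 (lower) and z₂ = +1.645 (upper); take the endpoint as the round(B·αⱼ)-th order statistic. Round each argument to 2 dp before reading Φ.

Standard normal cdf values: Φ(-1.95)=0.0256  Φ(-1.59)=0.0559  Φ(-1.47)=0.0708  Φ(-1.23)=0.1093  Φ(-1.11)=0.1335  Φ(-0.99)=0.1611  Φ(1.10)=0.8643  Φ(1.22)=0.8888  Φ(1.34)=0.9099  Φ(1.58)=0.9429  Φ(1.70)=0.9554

Lower: z₀ + z₁ = 0.070 + (-1.645) = -1.575; 1 − a(z₀+z₁) = 1 − (-0.032)(-1.575) = 0.9496; argument = 0.070 + (-1.575)/0.9496 = -1.5886 → -1.59.
α₁ = Φ(-1.59) = 0.0559; rank = round(250 × 0.0559) = 14; θ*₍14₎ = 161.72.
Upper: z₀ + z₂ = 1.715; 1 − a(z₀+z₂) = 1.0549; argument = 1.6958 → 1.70; α₂ = 0.9554; rank = 239; θ*₍239₎ = 177.85.

(161.72, 177.85)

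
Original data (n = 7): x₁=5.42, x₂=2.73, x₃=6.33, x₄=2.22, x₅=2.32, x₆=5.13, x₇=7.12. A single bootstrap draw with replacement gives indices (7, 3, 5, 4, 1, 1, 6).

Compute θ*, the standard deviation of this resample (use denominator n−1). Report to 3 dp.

Resample values: 7.12, 6.33, 2.32, 2.22, 5.42, 5.42, 5.13.
Mean = 4.8514; sum of squared deviations = 21.3893
s² = 21.3893 / 6 = 3.5649
s = √3.5649 = 1.888

θ* = 1.888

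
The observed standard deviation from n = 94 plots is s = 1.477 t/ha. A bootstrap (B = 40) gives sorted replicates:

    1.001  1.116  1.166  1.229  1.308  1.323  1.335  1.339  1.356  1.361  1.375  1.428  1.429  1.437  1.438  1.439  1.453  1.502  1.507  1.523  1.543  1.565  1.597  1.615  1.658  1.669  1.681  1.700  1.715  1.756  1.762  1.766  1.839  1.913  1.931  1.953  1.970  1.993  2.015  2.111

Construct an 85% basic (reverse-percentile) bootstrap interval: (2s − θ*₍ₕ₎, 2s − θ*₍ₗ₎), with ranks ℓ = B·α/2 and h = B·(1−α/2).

(0.984, 1.788)

Percentile endpoints at ranks 3 and 37: θ*₍3₎ = 1.166, θ*₍37₎ = 1.970.
Basic interval reflects these around s:
  lower = 2 × 1.477 − 1.970 = 0.984
  upper = 2 × 1.477 − 1.166 = 1.788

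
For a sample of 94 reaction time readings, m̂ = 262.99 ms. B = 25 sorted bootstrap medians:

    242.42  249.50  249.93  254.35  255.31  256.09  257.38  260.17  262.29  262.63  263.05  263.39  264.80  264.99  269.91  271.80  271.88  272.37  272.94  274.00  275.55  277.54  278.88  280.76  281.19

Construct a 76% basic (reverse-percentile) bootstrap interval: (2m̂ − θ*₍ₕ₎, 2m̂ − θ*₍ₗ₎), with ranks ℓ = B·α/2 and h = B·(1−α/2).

(248.44, 276.05)

Percentile endpoints at ranks 3 and 22: θ*₍3₎ = 249.93, θ*₍22₎ = 277.54.
Basic interval reflects these around m̂:
  lower = 2 × 262.99 − 277.54 = 248.44
  upper = 2 × 262.99 − 249.93 = 276.05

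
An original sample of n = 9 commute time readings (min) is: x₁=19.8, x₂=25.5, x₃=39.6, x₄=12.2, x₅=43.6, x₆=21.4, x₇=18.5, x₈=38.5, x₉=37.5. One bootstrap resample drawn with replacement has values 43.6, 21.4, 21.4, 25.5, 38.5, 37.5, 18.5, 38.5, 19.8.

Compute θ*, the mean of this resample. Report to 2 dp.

Mean = (43.6 + 21.4 + 21.4 + 25.5 + 38.5 + 37.5 + 18.5 + 38.5 + 19.8) / 9 = 264.70 / 9 = 29.41

θ* = 29.41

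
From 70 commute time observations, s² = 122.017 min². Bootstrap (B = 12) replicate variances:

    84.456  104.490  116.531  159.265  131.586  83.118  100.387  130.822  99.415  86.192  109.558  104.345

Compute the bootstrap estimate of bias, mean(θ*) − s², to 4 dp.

bias = −12.8366

mean(θ*) = (84.456 + 104.490 + 116.531 + 159.265 + 131.586 + 83.118 + 100.387 + 130.822 + 99.415 + 86.192 + 109.558 + 104.345) / 12 = 109.18042
bias = 109.18042 − 122.017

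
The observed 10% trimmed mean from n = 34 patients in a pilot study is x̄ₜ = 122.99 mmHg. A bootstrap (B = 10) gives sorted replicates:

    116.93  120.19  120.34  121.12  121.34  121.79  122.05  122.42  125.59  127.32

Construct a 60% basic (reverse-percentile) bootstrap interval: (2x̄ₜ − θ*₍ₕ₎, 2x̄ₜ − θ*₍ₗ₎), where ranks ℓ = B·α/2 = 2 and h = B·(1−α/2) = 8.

Percentile endpoints at ranks 2 and 8: θ*₍2₎ = 120.19, θ*₍8₎ = 122.42.
Basic interval reflects these around x̄ₜ:
  lower = 2 × 122.99 − 122.42 = 123.56
  upper = 2 × 122.99 − 120.19 = 125.79

(123.56, 125.79)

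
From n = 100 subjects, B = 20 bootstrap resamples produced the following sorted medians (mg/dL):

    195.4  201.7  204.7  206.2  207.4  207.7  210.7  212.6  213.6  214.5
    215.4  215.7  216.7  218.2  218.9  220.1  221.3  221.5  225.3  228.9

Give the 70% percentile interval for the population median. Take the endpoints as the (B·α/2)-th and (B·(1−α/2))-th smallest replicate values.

(204.7, 221.3)

α = 0.30; lower rank = 20 × 0.150 = 3; upper rank = 20 × 0.850 = 17.
The 3rd smallest replicate is 204.7; the 17th is 221.3.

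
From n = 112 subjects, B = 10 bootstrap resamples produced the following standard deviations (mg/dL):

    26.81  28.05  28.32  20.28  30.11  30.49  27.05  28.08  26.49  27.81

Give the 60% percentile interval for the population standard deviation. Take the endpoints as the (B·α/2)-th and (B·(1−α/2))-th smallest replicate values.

Sorted replicates: 20.28, 26.49, 26.81, 27.05, 27.81, 28.05, 28.08, 28.32, 30.11, 30.49
α = 0.40; lower rank = 10 × 0.200 = 2; upper rank = 10 × 0.800 = 8.
The 2nd smallest replicate is 26.49; the 8th is 28.32.

(26.49, 28.32)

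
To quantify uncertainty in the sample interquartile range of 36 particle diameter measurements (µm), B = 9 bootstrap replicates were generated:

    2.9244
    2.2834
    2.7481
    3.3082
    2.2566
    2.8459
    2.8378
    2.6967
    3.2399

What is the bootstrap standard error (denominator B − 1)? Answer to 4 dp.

SE* = 0.3616

Bootstrap SE is the standard deviation of the 9 replicate interquartile ranges.
Mean of replicates: (2.9244 + 2.2834 + 2.7481 + 3.3082 + 2.2566 + 2.8459 + 2.8378 + 2.6967 + 3.2399) / 9 = 25.14100 / 9 = 2.79344
Sum of squared deviations: (+0.13096)² + (−0.51004)² + (−0.04534)² + (+0.51476)² + (−0.53684)² + (+0.05246)² + (+0.04436)² + (−0.09674)² + (+0.44646)² = 1.04593
Variance = 1.04593 / 8 = 0.13074
SE* = √0.13074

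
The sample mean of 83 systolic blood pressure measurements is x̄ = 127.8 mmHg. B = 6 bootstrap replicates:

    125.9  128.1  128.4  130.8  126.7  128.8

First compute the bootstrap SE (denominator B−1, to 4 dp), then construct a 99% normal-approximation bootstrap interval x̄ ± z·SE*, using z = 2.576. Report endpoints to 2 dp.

Mean of replicates = 128.1167; sum of squared deviations = 14.6683; SE* = √(14.6683/5) = 1.7128
Margin = 2.576 × 1.7128 = 4.412
Interval: 127.8 ± 4.412

(123.39, 132.21)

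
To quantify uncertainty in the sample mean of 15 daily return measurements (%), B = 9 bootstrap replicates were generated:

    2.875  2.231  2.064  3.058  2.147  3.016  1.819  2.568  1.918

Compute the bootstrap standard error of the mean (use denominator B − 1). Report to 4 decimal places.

Bootstrap SE is the standard deviation of the 9 replicate means.
Mean of replicates: (2.875 + 2.231 + 2.064 + 3.058 + 2.147 + 3.016 + 1.819 + 2.568 + 1.918) / 9 = 21.69600 / 9 = 2.41067
Sum of squared deviations: (+0.46433)² + (−0.17967)² + (−0.34667)² + (+0.64733)² + (−0.26367)² + (+0.60533)² + (−0.59167)² + (+0.15733)² + (−0.49267)² = 1.84060
Variance = 1.84060 / 8 = 0.23007
SE* = √0.23007

SE* = 0.4797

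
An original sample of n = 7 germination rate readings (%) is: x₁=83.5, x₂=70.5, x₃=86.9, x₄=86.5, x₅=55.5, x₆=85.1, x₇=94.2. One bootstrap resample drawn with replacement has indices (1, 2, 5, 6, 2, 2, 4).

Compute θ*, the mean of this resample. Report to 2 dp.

θ* = 74.59

Resample values: 83.5, 70.5, 55.5, 85.1, 70.5, 70.5, 86.5.
Mean = (83.5 + 70.5 + 55.5 + 85.1 + 70.5 + 70.5 + 86.5) / 7 = 522.10 / 7 = 74.59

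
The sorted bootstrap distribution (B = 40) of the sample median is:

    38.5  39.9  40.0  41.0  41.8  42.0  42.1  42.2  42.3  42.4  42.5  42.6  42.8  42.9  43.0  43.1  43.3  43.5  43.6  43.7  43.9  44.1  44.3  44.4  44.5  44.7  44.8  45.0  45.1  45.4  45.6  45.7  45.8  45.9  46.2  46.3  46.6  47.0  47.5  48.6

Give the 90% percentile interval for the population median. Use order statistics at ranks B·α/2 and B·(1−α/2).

(39.9, 47.0)

α = 0.10; lower rank = 40 × 0.050 = 2; upper rank = 40 × 0.950 = 38.
The 2nd smallest replicate is 39.9; the 38th is 47.0.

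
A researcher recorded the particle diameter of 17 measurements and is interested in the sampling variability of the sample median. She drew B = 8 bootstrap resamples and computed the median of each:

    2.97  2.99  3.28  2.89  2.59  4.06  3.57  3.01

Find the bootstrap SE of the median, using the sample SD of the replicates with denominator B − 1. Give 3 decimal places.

SE* = 0.459

Bootstrap SE is the standard deviation of the 8 replicate medians.
Mean of replicates: (2.97 + 2.99 + 3.28 + 2.89 + 2.59 + 4.06 + 3.57 + 3.01) / 8 = 25.3600 / 8 = 3.1700
Sum of squared deviations: (−0.2000)² + (−0.1800)² + (+0.1100)² + (−0.2800)² + (−0.5800)² + (+0.8900)² + (+0.4000)² + (−0.1600)² = 1.4770
Variance = 1.4770 / 7 = 0.2110
SE* = √0.2110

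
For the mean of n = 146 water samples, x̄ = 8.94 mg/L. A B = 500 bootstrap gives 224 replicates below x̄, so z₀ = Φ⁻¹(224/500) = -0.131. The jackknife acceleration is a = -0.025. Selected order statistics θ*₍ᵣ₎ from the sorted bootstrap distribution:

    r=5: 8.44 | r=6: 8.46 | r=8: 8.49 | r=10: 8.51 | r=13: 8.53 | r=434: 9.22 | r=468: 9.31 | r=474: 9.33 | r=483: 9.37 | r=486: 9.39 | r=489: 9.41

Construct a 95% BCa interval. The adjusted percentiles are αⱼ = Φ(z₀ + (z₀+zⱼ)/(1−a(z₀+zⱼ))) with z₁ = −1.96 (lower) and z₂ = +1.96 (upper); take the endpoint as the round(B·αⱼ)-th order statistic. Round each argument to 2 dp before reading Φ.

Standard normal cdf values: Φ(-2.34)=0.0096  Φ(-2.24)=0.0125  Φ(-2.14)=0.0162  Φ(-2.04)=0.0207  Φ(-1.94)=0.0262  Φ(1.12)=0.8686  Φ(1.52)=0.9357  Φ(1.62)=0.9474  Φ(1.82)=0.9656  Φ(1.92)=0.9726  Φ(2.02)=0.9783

(8.44, 9.33)

Lower: z₀ + z₁ = -0.131 + (-1.960) = -2.091; 1 − a(z₀+z₁) = 1 − (-0.025)(-2.091) = 0.9477; argument = -0.131 + (-2.091)/0.9477 = -2.3373 → -2.34.
α₁ = Φ(-2.34) = 0.0096; rank = round(500 × 0.0096) = 5; θ*₍5₎ = 8.44.
Upper: z₀ + z₂ = 1.829; 1 − a(z₀+z₂) = 1.0457; argument = 1.6180 → 1.62; α₂ = 0.9474; rank = 474; θ*₍474₎ = 9.33.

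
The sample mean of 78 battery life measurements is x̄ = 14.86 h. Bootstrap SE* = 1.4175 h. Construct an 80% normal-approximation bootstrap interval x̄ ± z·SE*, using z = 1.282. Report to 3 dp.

Margin = 1.282 × 1.4175 = 1.8172
Interval: 14.86 ± 1.8172

(13.043, 16.677)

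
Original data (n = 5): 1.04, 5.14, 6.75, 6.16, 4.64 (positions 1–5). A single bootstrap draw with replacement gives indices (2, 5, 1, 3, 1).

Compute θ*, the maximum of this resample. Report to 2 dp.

Resample values: 5.14, 4.64, 1.04, 6.75, 1.04.
Maximum = 6.75

θ* = 6.75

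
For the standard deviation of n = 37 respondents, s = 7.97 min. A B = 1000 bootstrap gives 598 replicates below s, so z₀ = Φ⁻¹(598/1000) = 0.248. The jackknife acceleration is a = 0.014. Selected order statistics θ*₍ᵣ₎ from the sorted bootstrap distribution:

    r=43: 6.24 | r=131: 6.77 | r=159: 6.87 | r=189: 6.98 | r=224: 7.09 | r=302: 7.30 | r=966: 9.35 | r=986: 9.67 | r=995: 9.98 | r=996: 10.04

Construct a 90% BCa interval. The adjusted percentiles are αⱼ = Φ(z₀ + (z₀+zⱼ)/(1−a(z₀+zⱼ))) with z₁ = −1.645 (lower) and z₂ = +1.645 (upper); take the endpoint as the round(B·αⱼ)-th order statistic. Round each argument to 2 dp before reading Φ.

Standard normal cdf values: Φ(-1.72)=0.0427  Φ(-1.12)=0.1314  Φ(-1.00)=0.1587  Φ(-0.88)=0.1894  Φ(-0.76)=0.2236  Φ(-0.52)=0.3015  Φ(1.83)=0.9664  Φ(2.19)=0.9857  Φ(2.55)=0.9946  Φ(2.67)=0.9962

Lower: z₀ + z₁ = 0.248 + (-1.645) = -1.397; 1 − a(z₀+z₁) = 1 − (0.014)(-1.397) = 1.0196; argument = 0.248 + (-1.397)/1.0196 = -1.1222 → -1.12.
α₁ = Φ(-1.12) = 0.1314; rank = round(1000 × 0.1314) = 131; θ*₍131₎ = 6.77.
Upper: z₀ + z₂ = 1.893; 1 − a(z₀+z₂) = 0.9735; argument = 2.1925 → 2.19; α₂ = 0.9857; rank = 986; θ*₍986₎ = 9.67.

(6.77, 9.67)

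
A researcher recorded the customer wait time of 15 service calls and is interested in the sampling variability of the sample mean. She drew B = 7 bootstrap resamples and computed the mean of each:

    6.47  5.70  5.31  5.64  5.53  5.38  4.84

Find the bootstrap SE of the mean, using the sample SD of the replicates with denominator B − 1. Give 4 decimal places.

SE* = 0.4946

Bootstrap SE is the standard deviation of the 7 replicate means.
Mean of replicates: (6.47 + 5.70 + 5.31 + 5.64 + 5.53 + 5.38 + 4.84) / 7 = 38.87000 / 7 = 5.55286
Sum of squared deviations: (+0.91714)² + (+0.14714)² + (−0.24286)² + (+0.08714)² + (−0.02286)² + (−0.17286)² + (−0.71286)² = 1.46794
Variance = 1.46794 / 6 = 0.24466
SE* = √0.24466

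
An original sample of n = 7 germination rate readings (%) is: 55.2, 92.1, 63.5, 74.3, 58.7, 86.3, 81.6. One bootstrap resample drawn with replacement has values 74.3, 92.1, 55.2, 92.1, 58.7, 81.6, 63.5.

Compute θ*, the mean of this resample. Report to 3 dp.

θ* = 73.929

Mean = (74.3 + 92.1 + 55.2 + 92.1 + 58.7 + 81.6 + 63.5) / 7 = 517.50 / 7 = 73.929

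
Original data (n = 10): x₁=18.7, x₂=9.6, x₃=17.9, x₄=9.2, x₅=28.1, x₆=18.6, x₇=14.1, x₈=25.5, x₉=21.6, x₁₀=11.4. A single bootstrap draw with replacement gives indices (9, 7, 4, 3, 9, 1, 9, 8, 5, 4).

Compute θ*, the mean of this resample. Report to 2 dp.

Resample values: 21.6, 14.1, 9.2, 17.9, 21.6, 18.7, 21.6, 25.5, 28.1, 9.2.
Mean = (21.6 + 14.1 + 9.2 + 17.9 + 21.6 + 18.7 + 21.6 + 25.5 + 28.1 + 9.2) / 10 = 187.50 / 10 = 18.75

θ* = 18.75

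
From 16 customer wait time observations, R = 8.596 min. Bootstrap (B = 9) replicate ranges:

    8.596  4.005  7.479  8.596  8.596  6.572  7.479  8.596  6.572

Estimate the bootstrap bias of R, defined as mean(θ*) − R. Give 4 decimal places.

mean(θ*) = (8.596 + 4.005 + 7.479 + 8.596 + 8.596 + 6.572 + 7.479 + 8.596 + 6.572) / 9 = 7.38789
bias = 7.38789 − 8.596

bias = −1.2081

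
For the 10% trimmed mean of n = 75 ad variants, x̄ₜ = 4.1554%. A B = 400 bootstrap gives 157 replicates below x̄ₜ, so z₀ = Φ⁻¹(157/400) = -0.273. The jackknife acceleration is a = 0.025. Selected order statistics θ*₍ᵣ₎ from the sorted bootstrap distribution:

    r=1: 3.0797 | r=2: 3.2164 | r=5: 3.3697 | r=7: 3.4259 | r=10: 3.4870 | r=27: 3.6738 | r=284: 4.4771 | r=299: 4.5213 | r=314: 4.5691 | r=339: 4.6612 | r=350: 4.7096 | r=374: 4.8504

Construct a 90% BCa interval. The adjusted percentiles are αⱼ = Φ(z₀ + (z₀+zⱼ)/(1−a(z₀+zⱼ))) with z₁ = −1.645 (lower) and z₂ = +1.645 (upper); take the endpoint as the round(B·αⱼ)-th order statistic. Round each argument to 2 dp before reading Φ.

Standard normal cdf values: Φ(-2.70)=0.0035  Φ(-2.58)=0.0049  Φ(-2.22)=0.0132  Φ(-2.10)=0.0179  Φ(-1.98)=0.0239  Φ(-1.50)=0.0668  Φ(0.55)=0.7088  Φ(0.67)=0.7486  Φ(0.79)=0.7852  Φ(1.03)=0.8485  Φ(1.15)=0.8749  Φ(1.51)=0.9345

(3.4259, 4.7096)

Lower: z₀ + z₁ = -0.273 + (-1.645) = -1.918; 1 − a(z₀+z₁) = 1 − (0.025)(-1.918) = 1.0479; argument = -0.273 + (-1.918)/1.0479 = -2.1032 → -2.10.
α₁ = Φ(-2.10) = 0.0179; rank = round(400 × 0.0179) = 7; θ*₍7₎ = 3.4259.
Upper: z₀ + z₂ = 1.372; 1 − a(z₀+z₂) = 0.9657; argument = 1.1477 → 1.15; α₂ = 0.8749; rank = 350; θ*₍350₎ = 4.7096.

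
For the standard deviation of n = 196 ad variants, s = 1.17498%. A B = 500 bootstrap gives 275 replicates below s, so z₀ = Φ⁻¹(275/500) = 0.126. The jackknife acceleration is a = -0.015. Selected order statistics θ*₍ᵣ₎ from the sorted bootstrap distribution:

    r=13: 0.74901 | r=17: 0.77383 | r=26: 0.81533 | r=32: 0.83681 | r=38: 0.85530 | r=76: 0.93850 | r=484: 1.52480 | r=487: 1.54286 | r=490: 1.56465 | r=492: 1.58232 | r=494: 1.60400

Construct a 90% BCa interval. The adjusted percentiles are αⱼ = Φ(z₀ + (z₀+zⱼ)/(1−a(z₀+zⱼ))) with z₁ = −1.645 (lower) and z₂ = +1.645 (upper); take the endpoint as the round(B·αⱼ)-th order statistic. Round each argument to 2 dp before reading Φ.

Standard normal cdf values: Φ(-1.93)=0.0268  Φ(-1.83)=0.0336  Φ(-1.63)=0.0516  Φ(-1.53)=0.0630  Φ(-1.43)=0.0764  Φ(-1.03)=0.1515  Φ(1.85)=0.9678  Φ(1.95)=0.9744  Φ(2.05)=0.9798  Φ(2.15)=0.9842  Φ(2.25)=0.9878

Lower: z₀ + z₁ = 0.126 + (-1.645) = -1.519; 1 − a(z₀+z₁) = 1 − (-0.015)(-1.519) = 0.9772; argument = 0.126 + (-1.519)/0.9772 = -1.4284 → -1.43.
α₁ = Φ(-1.43) = 0.0764; rank = round(500 × 0.0764) = 38; θ*₍38₎ = 0.85530.
Upper: z₀ + z₂ = 1.771; 1 − a(z₀+z₂) = 1.0266; argument = 1.8512 → 1.85; α₂ = 0.9678; rank = 484; θ*₍484₎ = 1.52480.

(0.85530, 1.52480)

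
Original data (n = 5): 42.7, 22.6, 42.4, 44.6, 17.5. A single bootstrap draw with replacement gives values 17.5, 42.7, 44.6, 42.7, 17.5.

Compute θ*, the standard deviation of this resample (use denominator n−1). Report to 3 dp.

θ* = 14.171

Mean = 33.0000; sum of squared deviations = 803.2400
s² = 803.2400 / 4 = 200.8100
s = √200.8100 = 14.171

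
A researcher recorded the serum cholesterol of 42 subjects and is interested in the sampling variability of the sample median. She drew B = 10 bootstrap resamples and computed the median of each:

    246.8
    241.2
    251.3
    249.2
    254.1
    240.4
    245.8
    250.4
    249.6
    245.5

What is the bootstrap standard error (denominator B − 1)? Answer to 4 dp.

SE* = 4.3607

Bootstrap SE is the standard deviation of the 10 replicate medians.
Mean of replicates: (246.8 + 241.2 + 251.3 + 249.2 + 254.1 + 240.4 + 245.8 + 250.4 + 249.6 + 245.5) / 10 = 2474.30000 / 10 = 247.43000
Sum of squared deviations: (−0.63000)² + (−6.23000)² + (+3.87000)² + (+1.77000)² + (+6.67000)² + (−7.03000)² + (−1.63000)² + (+2.97000)² + (+2.17000)² + (−1.93000)² = 171.14100
Variance = 171.14100 / 9 = 19.01567
SE* = √19.01567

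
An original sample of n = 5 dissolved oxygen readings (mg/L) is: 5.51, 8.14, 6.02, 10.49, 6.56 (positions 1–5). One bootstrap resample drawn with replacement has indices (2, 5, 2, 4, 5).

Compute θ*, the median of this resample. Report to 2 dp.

θ* = 8.14

Resample values: 8.14, 6.56, 8.14, 10.49, 6.56.
Sorted: 6.56, 6.56, 8.14, 8.14, 10.49
Median = middle value = 8.14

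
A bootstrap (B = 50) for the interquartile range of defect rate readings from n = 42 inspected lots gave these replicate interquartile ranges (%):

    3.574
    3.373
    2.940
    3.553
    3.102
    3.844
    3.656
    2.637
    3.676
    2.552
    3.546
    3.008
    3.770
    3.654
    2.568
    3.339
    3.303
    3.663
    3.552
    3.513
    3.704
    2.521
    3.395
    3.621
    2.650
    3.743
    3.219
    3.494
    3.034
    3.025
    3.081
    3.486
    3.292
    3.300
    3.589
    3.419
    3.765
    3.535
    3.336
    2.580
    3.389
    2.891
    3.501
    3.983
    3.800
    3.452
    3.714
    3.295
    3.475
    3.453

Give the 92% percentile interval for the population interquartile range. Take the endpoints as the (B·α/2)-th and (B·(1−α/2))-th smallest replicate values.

(2.552, 3.800)

Sorted replicates: 2.521, 2.552, 2.568, 2.580, 2.637, 2.650, 2.891, 2.940, 3.008, 3.025, 3.034, 3.081, 3.102, 3.219, 3.292, 3.295, 3.300, 3.303, 3.336, 3.339, 3.373, 3.389, 3.395, 3.419, 3.452, 3.453, 3.475, 3.486, 3.494, 3.501, 3.513, 3.535, 3.546, 3.552, 3.553, 3.574, 3.589, 3.621, 3.654, 3.656, 3.663, 3.676, 3.704, 3.714, 3.743, 3.765, 3.770, 3.800, 3.844, 3.983
α = 0.08; lower rank = 50 × 0.040 = 2; upper rank = 50 × 0.960 = 48.
The 2nd smallest replicate is 2.552; the 48th is 3.800.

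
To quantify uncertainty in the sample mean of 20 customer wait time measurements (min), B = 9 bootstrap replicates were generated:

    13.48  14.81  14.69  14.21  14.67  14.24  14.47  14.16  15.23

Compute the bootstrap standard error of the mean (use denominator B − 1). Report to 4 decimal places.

Bootstrap SE is the standard deviation of the 9 replicate means.
Mean of replicates: (13.48 + 14.81 + 14.69 + 14.21 + 14.67 + 14.24 + 14.47 + 14.16 + 15.23) / 9 = 129.96000 / 9 = 14.44000
Sum of squared deviations: (−0.96000)² + (+0.37000)² + (+0.25000)² + (−0.23000)² + (+0.23000)² + (−0.20000)² + (+0.03000)² + (−0.28000)² + (+0.79000)² = 1.97020
Variance = 1.97020 / 8 = 0.24627
SE* = √0.24627

SE* = 0.4963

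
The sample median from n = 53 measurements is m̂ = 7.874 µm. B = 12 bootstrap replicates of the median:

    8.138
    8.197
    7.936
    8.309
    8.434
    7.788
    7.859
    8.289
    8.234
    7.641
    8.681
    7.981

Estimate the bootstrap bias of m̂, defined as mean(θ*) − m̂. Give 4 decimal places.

mean(θ*) = (8.138 + 8.197 + 7.936 + 8.309 + 8.434 + 7.788 + 7.859 + 8.289 + 8.234 + 7.641 + 8.681 + 7.981) / 12 = 8.12392
bias = 8.12392 − 7.874

bias = +0.2499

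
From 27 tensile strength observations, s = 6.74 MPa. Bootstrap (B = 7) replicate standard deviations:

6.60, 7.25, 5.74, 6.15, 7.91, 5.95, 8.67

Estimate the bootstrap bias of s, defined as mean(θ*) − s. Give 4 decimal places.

mean(θ*) = (6.60 + 7.25 + 5.74 + 6.15 + 7.91 + 5.95 + 8.67) / 7 = 6.89571
bias = 6.89571 − 6.74

bias = +0.1557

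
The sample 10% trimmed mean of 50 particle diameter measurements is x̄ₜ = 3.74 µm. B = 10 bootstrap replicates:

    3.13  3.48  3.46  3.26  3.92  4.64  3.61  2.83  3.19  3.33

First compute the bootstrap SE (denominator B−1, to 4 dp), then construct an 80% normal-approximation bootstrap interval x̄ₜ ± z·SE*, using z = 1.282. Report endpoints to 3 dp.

(3.098, 4.382)

Mean of replicates = 3.4850; sum of squared deviations = 2.2562; SE* = √(2.2562/9) = 0.5007
Margin = 1.282 × 0.5007 = 0.6419
Interval: 3.74 ± 0.6419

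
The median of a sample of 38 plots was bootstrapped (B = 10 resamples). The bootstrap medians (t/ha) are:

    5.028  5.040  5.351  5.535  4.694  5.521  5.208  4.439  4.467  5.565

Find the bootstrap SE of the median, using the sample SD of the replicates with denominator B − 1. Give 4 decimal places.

Bootstrap SE is the standard deviation of the 10 replicate medians.
Mean of replicates: (5.028 + 5.040 + 5.351 + 5.535 + 4.694 + 5.521 + 5.208 + 4.439 + 4.467 + 5.565) / 10 = 50.84800 / 10 = 5.08480
Sum of squared deviations: (−0.05680)² + (−0.04480)² + (+0.26620)² + (+0.45020)² + (−0.39080)² + (+0.43620)² + (+0.12320)² + (−0.64580)² + (−0.61780)² + (+0.48020)² = 1.66628
Variance = 1.66628 / 9 = 0.18514
SE* = √0.18514

SE* = 0.4303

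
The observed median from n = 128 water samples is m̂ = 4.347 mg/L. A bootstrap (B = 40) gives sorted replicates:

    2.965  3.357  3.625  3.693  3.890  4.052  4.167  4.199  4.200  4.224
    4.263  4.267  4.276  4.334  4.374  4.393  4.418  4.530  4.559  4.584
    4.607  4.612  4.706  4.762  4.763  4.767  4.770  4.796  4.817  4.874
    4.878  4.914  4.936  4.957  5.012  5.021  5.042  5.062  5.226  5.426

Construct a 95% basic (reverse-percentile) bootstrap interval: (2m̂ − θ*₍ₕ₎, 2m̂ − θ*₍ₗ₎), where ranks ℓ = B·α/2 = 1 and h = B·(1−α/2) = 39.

(3.468, 5.729)

Percentile endpoints at ranks 1 and 39: θ*₍1₎ = 2.965, θ*₍39₎ = 5.226.
Basic interval reflects these around m̂:
  lower = 2 × 4.347 − 5.226 = 3.468
  upper = 2 × 4.347 − 2.965 = 5.729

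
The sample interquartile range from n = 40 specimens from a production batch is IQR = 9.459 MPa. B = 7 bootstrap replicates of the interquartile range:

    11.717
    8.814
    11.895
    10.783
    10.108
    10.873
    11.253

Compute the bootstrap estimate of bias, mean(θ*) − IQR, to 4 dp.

mean(θ*) = (11.717 + 8.814 + 11.895 + 10.783 + 10.108 + 10.873 + 11.253) / 7 = 10.77757
bias = 10.77757 − 9.459

bias = +1.3186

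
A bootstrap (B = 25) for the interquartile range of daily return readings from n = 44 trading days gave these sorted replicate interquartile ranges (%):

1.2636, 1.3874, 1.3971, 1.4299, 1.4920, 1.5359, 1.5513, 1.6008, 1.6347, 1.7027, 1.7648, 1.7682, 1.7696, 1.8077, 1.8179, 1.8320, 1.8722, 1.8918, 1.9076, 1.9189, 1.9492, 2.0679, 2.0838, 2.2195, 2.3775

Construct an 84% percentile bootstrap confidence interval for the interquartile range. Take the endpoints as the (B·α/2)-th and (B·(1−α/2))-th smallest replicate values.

α = 0.16; lower rank = 25 × 0.080 = 2; upper rank = 25 × 0.920 = 23.
The 2nd smallest replicate is 1.3874; the 23rd is 2.0838.

(1.3874, 2.0838)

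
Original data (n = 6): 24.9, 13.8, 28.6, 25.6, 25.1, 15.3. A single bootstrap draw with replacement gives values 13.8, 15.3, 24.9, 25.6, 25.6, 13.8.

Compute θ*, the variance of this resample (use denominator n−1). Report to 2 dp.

Mean = 19.8333; sum of squared deviations = 185.5333
s² = 185.5333 / 5 = 37.1067

θ* = 37.11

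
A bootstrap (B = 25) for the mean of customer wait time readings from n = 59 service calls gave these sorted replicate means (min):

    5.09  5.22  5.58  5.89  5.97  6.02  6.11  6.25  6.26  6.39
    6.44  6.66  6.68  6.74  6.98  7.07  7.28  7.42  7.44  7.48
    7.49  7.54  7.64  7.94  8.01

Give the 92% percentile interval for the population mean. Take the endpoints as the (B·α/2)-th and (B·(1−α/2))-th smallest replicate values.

α = 0.08; lower rank = 25 × 0.040 = 1; upper rank = 25 × 0.960 = 24.
The 1st smallest replicate is 5.09; the 24th is 7.94.

(5.09, 7.94)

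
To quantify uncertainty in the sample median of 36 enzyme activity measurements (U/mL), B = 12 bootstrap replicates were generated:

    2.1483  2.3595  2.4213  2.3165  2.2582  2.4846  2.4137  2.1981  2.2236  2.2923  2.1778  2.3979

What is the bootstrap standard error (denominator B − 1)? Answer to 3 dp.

SE* = 0.109

Bootstrap SE is the standard deviation of the 12 replicate medians.
Mean of replicates: (2.1483 + 2.3595 + 2.4213 + 2.3165 + 2.2582 + 2.4846 + 2.4137 + 2.1981 + 2.2236 + 2.2923 + 2.1778 + 2.3979) / 12 = 27.69180 / 12 = 2.30765
Sum of squared deviations: (−0.15935)² + (+0.05185)² + (+0.11365)² + (+0.00885)² + (−0.04945)² + (+0.17695)² + (+0.10605)² + (−0.10955)² + (−0.08405)² + (−0.01535)² + (−0.12985)² + (+0.09025)² = 0.13039
Variance = 0.13039 / 11 = 0.01185
SE* = √0.01185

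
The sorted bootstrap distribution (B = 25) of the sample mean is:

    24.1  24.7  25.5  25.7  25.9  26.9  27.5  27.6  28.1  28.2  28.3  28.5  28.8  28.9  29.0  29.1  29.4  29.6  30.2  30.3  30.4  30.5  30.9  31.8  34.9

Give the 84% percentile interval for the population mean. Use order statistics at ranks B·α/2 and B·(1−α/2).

α = 0.16; lower rank = 25 × 0.080 = 2; upper rank = 25 × 0.920 = 23.
The 2nd smallest replicate is 24.7; the 23rd is 30.9.

(24.7, 30.9)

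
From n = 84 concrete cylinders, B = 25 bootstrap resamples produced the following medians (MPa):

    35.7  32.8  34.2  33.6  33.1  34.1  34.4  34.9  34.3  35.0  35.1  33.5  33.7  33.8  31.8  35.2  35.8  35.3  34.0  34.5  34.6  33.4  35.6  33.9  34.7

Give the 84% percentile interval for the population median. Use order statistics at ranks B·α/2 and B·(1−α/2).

Sorted replicates: 31.8, 32.8, 33.1, 33.4, 33.5, 33.6, 33.7, 33.8, 33.9, 34.0, 34.1, 34.2, 34.3, 34.4, 34.5, 34.6, 34.7, 34.9, 35.0, 35.1, 35.2, 35.3, 35.6, 35.7, 35.8
α = 0.16; lower rank = 25 × 0.080 = 2; upper rank = 25 × 0.920 = 23.
The 2nd smallest replicate is 32.8; the 23rd is 35.6.

(32.8, 35.6)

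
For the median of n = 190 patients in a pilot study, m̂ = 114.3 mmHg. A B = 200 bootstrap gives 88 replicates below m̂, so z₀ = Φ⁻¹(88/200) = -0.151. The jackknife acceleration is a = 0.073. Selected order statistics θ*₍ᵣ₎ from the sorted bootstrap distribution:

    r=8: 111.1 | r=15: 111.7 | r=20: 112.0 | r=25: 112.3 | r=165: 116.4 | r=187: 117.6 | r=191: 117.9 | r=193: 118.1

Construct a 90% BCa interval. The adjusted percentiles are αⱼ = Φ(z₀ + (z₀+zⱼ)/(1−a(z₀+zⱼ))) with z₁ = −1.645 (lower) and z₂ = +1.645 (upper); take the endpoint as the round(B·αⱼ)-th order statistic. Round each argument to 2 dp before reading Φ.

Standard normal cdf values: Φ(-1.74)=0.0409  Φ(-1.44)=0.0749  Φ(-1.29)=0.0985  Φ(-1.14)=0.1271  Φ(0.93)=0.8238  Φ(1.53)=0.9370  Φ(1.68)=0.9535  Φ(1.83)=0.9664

(111.1, 117.6)

Lower: z₀ + z₁ = -0.151 + (-1.645) = -1.796; 1 − a(z₀+z₁) = 1 − (0.073)(-1.796) = 1.1311; argument = -0.151 + (-1.796)/1.1311 = -1.7388 → -1.74.
α₁ = Φ(-1.74) = 0.0409; rank = round(200 × 0.0409) = 8; θ*₍8₎ = 111.1.
Upper: z₀ + z₂ = 1.494; 1 − a(z₀+z₂) = 0.8909; argument = 1.5259 → 1.53; α₂ = 0.9370; rank = 187; θ*₍187₎ = 117.6.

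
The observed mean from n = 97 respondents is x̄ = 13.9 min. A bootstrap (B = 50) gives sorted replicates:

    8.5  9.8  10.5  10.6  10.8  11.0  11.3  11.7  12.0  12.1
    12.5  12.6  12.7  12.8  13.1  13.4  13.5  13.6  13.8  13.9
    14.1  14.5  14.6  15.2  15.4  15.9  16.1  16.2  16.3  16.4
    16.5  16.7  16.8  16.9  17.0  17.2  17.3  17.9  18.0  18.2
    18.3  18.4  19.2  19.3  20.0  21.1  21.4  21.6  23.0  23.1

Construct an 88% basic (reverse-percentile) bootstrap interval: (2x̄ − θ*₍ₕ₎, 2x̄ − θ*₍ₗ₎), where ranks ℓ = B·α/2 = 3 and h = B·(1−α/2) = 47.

Percentile endpoints at ranks 3 and 47: θ*₍3₎ = 10.5, θ*₍47₎ = 21.4.
Basic interval reflects these around x̄:
  lower = 2 × 13.9 − 21.4 = 6.4
  upper = 2 × 13.9 − 10.5 = 17.3

(6.4, 17.3)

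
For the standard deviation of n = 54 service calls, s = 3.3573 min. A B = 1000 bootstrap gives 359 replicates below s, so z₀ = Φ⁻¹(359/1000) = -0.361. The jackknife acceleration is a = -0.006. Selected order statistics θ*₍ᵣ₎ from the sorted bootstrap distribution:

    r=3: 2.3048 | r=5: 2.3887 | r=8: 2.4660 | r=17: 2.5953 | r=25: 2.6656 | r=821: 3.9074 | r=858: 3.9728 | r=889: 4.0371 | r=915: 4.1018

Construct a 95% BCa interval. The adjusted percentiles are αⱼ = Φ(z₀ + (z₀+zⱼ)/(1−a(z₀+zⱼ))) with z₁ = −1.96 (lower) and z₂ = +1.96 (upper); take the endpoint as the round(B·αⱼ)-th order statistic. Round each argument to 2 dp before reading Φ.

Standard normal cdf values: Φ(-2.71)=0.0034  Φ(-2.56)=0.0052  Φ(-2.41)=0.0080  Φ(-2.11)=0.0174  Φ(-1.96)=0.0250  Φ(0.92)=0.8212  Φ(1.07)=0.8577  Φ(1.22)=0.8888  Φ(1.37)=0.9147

(2.3048, 4.0371)

Lower: z₀ + z₁ = -0.361 + (-1.960) = -2.321; 1 − a(z₀+z₁) = 1 − (-0.006)(-2.321) = 0.9861; argument = -0.361 + (-2.321)/0.9861 = -2.7148 → -2.71.
α₁ = Φ(-2.71) = 0.0034; rank = round(1000 × 0.0034) = 3; θ*₍3₎ = 2.3048.
Upper: z₀ + z₂ = 1.599; 1 − a(z₀+z₂) = 1.0096; argument = 1.2228 → 1.22; α₂ = 0.8888; rank = 889; θ*₍889₎ = 4.0371.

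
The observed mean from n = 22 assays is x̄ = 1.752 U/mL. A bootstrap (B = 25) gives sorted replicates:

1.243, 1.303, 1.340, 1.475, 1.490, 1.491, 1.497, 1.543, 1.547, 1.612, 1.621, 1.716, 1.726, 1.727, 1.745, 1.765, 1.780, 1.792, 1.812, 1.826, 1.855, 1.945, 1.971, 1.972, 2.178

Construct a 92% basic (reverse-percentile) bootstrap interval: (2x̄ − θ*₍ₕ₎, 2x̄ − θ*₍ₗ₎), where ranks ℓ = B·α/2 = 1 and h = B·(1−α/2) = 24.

(1.532, 2.261)

Percentile endpoints at ranks 1 and 24: θ*₍1₎ = 1.243, θ*₍24₎ = 1.972.
Basic interval reflects these around x̄:
  lower = 2 × 1.752 − 1.972 = 1.532
  upper = 2 × 1.752 − 1.243 = 2.261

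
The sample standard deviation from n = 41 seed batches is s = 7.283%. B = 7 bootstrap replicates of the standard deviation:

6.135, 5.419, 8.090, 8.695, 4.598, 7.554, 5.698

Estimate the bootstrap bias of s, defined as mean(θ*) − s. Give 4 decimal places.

bias = −0.6846

mean(θ*) = (6.135 + 5.419 + 8.090 + 8.695 + 4.598 + 7.554 + 5.698) / 7 = 6.59843
bias = 6.59843 − 7.283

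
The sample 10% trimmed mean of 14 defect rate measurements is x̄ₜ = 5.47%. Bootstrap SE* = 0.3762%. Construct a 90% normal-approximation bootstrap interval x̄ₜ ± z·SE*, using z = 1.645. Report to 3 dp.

(4.851, 6.089)

Margin = 1.645 × 0.3762 = 0.6188
Interval: 5.47 ± 0.6188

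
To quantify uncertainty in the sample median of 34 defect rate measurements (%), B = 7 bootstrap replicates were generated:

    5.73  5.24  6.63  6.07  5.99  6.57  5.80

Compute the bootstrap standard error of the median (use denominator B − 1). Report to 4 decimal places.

SE* = 0.4860

Bootstrap SE is the standard deviation of the 7 replicate medians.
Mean of replicates: (5.73 + 5.24 + 6.63 + 6.07 + 5.99 + 6.57 + 5.80) / 7 = 42.03000 / 7 = 6.00429
Sum of squared deviations: (−0.27429)² + (−0.76429)² + (+0.62571)² + (+0.06571)² + (−0.01429)² + (+0.56571)² + (−0.20429)² = 1.41717
Variance = 1.41717 / 6 = 0.23620
SE* = √0.23620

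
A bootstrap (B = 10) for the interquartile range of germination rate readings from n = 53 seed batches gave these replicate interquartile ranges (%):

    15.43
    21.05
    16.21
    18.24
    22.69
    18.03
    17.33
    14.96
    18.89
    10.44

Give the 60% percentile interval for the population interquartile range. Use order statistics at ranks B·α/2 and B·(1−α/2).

Sorted replicates: 10.44, 14.96, 15.43, 16.21, 17.33, 18.03, 18.24, 18.89, 21.05, 22.69
α = 0.40; lower rank = 10 × 0.200 = 2; upper rank = 10 × 0.800 = 8.
The 2nd smallest replicate is 14.96; the 8th is 18.89.

(14.96, 18.89)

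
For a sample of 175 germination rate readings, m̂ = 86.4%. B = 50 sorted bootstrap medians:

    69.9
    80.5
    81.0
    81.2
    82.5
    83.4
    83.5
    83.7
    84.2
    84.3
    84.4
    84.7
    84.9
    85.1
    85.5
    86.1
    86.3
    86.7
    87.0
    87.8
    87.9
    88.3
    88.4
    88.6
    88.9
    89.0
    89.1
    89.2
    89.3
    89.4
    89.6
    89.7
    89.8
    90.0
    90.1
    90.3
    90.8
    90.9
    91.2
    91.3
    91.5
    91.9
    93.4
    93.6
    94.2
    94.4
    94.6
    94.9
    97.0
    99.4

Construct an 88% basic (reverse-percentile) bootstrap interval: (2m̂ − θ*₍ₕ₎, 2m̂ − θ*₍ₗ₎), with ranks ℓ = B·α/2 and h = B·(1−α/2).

Percentile endpoints at ranks 3 and 47: θ*₍3₎ = 81.0, θ*₍47₎ = 94.6.
Basic interval reflects these around m̂:
  lower = 2 × 86.4 − 94.6 = 78.2
  upper = 2 × 86.4 − 81.0 = 91.8

(78.2, 91.8)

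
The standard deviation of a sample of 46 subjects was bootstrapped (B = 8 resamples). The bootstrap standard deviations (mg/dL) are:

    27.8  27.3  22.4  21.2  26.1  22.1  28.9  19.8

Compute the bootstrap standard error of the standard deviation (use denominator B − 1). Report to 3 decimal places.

SE* = 3.460

Bootstrap SE is the standard deviation of the 8 replicate standard deviations.
Mean of replicates: (27.8 + 27.3 + 22.4 + 21.2 + 26.1 + 22.1 + 28.9 + 19.8) / 8 = 195.6000 / 8 = 24.4500
Sum of squared deviations: (+3.3500)² + (+2.8500)² + (−2.0500)² + (−3.2500)² + (+1.6500)² + (−2.3500)² + (+4.4500)² + (−4.6500)² = 83.7800
Variance = 83.7800 / 7 = 11.9686
SE* = √11.9686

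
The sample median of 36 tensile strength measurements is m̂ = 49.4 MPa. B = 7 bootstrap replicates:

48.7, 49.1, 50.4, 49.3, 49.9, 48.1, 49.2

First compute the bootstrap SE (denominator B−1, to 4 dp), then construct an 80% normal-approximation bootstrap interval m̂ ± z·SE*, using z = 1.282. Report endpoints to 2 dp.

(48.44, 50.36)

Mean of replicates = 49.2429; sum of squared deviations = 3.3971; SE* = √(3.3971/6) = 0.7525
Margin = 1.282 × 0.7525 = 0.965
Interval: 49.4 ± 0.965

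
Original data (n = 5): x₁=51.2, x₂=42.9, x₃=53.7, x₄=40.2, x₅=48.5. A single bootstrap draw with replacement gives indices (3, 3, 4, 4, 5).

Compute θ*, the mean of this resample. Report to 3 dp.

Resample values: 53.7, 53.7, 40.2, 40.2, 48.5.
Mean = (53.7 + 53.7 + 40.2 + 40.2 + 48.5) / 5 = 236.30 / 5 = 47.260

θ* = 47.260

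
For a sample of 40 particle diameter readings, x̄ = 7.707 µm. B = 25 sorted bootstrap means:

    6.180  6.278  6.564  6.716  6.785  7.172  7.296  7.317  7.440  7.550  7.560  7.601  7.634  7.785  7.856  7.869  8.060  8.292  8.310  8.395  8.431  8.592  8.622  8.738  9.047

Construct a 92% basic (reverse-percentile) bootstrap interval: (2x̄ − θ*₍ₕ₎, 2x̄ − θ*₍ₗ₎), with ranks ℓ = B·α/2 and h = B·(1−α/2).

(6.676, 9.234)

Percentile endpoints at ranks 1 and 24: θ*₍1₎ = 6.180, θ*₍24₎ = 8.738.
Basic interval reflects these around x̄:
  lower = 2 × 7.707 − 8.738 = 6.676
  upper = 2 × 7.707 − 6.180 = 9.234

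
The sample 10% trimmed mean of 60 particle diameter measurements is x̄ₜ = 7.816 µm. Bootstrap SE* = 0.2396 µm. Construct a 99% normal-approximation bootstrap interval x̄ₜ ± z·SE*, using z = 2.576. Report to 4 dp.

Margin = 2.576 × 0.2396 = 0.61721
Interval: 7.816 ± 0.61721

(7.1988, 8.4332)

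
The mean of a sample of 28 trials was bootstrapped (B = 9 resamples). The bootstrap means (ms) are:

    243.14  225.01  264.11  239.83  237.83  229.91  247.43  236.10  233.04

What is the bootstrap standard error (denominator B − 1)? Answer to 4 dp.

Bootstrap SE is the standard deviation of the 9 replicate means.
Mean of replicates: (243.14 + 225.01 + 264.11 + 239.83 + 237.83 + 229.91 + 247.43 + 236.10 + 233.04) / 9 = 2156.40000 / 9 = 239.60000
Sum of squared deviations: (+3.54000)² + (−14.59000)² + (+24.51000)² + (+0.23000)² + (−1.77000)² + (−9.69000)² + (+7.83000)² + (−3.50000)² + (−6.56000)² = 1039.81420
Variance = 1039.81420 / 8 = 129.97678
SE* = √129.97678

SE* = 11.4007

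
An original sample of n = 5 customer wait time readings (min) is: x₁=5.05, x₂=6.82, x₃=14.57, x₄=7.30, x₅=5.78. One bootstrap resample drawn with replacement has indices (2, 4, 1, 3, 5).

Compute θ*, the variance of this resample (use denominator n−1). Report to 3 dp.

θ* = 14.658

Resample values: 6.82, 7.30, 5.05, 14.57, 5.78.
Mean = 7.9040; sum of squared deviations = 58.6321
s² = 58.6321 / 4 = 14.6580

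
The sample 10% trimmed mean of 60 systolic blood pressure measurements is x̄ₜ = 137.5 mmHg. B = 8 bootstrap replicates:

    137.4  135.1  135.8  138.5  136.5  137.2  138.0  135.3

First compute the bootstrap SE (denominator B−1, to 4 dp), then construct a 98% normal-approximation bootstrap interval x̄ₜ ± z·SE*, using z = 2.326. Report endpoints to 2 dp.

Mean of replicates = 136.7250; sum of squared deviations = 11.0350; SE* = √(11.0350/7) = 1.2556
Margin = 2.326 × 1.2556 = 2.921
Interval: 137.5 ± 2.921

(134.58, 140.42)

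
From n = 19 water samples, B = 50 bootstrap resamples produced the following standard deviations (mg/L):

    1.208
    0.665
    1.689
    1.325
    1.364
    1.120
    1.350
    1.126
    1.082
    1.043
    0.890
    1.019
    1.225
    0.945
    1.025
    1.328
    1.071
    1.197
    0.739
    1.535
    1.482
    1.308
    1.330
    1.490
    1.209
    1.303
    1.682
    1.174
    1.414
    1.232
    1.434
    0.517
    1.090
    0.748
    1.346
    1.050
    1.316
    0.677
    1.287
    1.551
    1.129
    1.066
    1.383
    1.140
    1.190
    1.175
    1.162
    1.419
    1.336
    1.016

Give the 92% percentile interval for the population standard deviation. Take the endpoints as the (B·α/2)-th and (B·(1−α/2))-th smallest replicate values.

Sorted replicates: 0.517, 0.665, 0.677, 0.739, 0.748, 0.890, 0.945, 1.016, 1.019, 1.025, 1.043, 1.050, 1.066, 1.071, 1.082, 1.090, 1.120, 1.126, 1.129, 1.140, 1.162, 1.174, 1.175, 1.190, 1.197, 1.208, 1.209, 1.225, 1.232, 1.287, 1.303, 1.308, 1.316, 1.325, 1.328, 1.330, 1.336, 1.346, 1.350, 1.364, 1.383, 1.414, 1.419, 1.434, 1.482, 1.490, 1.535, 1.551, 1.682, 1.689
α = 0.08; lower rank = 50 × 0.040 = 2; upper rank = 50 × 0.960 = 48.
The 2nd smallest replicate is 0.665; the 48th is 1.551.

(0.665, 1.551)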